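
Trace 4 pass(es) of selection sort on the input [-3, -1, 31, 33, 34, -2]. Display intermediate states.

Pass 1: Select minimum -3 at index 0, swap -> [-3, -1, 31, 33, 34, -2]
Pass 2: Select minimum -2 at index 5, swap -> [-3, -2, 31, 33, 34, -1]
Pass 3: Select minimum -1 at index 5, swap -> [-3, -2, -1, 33, 34, 31]
Pass 4: Select minimum 31 at index 5, swap -> [-3, -2, -1, 31, 34, 33]


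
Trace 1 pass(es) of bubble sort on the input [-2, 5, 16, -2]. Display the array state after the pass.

After pass 1: [-2, 5, -2, 16] (1 swaps)
Total swaps: 1


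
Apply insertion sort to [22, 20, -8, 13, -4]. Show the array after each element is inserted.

First element 22 is already 'sorted'
Insert 20: shifted 1 elements -> [20, 22, -8, 13, -4]
Insert -8: shifted 2 elements -> [-8, 20, 22, 13, -4]
Insert 13: shifted 2 elements -> [-8, 13, 20, 22, -4]
Insert -4: shifted 3 elements -> [-8, -4, 13, 20, 22]


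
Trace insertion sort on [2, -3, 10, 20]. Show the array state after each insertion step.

First element 2 is already 'sorted'
Insert -3: shifted 1 elements -> [-3, 2, 10, 20]
Insert 10: shifted 0 elements -> [-3, 2, 10, 20]
Insert 20: shifted 0 elements -> [-3, 2, 10, 20]


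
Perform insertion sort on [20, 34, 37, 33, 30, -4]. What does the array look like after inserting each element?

First element 20 is already 'sorted'
Insert 34: shifted 0 elements -> [20, 34, 37, 33, 30, -4]
Insert 37: shifted 0 elements -> [20, 34, 37, 33, 30, -4]
Insert 33: shifted 2 elements -> [20, 33, 34, 37, 30, -4]
Insert 30: shifted 3 elements -> [20, 30, 33, 34, 37, -4]
Insert -4: shifted 5 elements -> [-4, 20, 30, 33, 34, 37]


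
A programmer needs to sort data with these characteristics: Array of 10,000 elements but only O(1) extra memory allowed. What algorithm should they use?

Best choice: Heapsort
Reason: Heapsort rearranges the array in place using O(1) auxiliary space and still guarantees O(n log n) time; quicksort partitions in place but needs Theta(log n) stack space for recursion (O(n) in the worst case), and mergesort requires O(n) auxiliary space


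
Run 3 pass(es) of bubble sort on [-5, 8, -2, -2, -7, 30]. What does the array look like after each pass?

After pass 1: [-5, -2, -2, -7, 8, 30] (3 swaps)
After pass 2: [-5, -2, -7, -2, 8, 30] (1 swaps)
After pass 3: [-5, -7, -2, -2, 8, 30] (1 swaps)
Total swaps: 5


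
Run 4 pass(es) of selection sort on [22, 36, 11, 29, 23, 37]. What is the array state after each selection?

Pass 1: Select minimum 11 at index 2, swap -> [11, 36, 22, 29, 23, 37]
Pass 2: Select minimum 22 at index 2, swap -> [11, 22, 36, 29, 23, 37]
Pass 3: Select minimum 23 at index 4, swap -> [11, 22, 23, 29, 36, 37]
Pass 4: Select minimum 29 at index 3, swap -> [11, 22, 23, 29, 36, 37]


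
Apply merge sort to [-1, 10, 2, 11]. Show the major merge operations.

Divide and conquer:
  Merge [-1] + [10] -> [-1, 10]
  Merge [2] + [11] -> [2, 11]
  Merge [-1, 10] + [2, 11] -> [-1, 2, 10, 11]


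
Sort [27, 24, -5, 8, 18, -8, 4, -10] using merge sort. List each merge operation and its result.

Divide and conquer:
  Merge [27] + [24] -> [24, 27]
  Merge [-5] + [8] -> [-5, 8]
  Merge [24, 27] + [-5, 8] -> [-5, 8, 24, 27]
  Merge [18] + [-8] -> [-8, 18]
  Merge [4] + [-10] -> [-10, 4]
  Merge [-8, 18] + [-10, 4] -> [-10, -8, 4, 18]
  Merge [-5, 8, 24, 27] + [-10, -8, 4, 18] -> [-10, -8, -5, 4, 8, 18, 24, 27]


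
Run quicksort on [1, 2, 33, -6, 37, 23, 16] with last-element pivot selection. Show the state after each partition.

Partition 1: pivot=16 at index 3 -> [1, 2, -6, 16, 37, 23, 33]
Partition 2: pivot=-6 at index 0 -> [-6, 2, 1, 16, 37, 23, 33]
Partition 3: pivot=1 at index 1 -> [-6, 1, 2, 16, 37, 23, 33]
Partition 4: pivot=33 at index 5 -> [-6, 1, 2, 16, 23, 33, 37]


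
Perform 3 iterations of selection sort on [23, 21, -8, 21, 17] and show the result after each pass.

Pass 1: Select minimum -8 at index 2, swap -> [-8, 21, 23, 21, 17]
Pass 2: Select minimum 17 at index 4, swap -> [-8, 17, 23, 21, 21]
Pass 3: Select minimum 21 at index 3, swap -> [-8, 17, 21, 23, 21]


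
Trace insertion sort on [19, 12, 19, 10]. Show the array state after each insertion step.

First element 19 is already 'sorted'
Insert 12: shifted 1 elements -> [12, 19, 19, 10]
Insert 19: shifted 0 elements -> [12, 19, 19, 10]
Insert 10: shifted 3 elements -> [10, 12, 19, 19]


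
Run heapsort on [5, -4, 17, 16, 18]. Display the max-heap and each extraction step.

Build heap: [18, 16, 17, 5, -4]
Extract 18: [17, 16, -4, 5, 18]
Extract 17: [16, 5, -4, 17, 18]
Extract 16: [5, -4, 16, 17, 18]
Extract 5: [-4, 5, 16, 17, 18]


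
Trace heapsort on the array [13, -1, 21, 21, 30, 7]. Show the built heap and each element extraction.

Build heap: [30, 21, 21, 13, -1, 7]
Extract 30: [21, 13, 21, 7, -1, 30]
Extract 21: [21, 13, -1, 7, 21, 30]
Extract 21: [13, 7, -1, 21, 21, 30]
Extract 13: [7, -1, 13, 21, 21, 30]
Extract 7: [-1, 7, 13, 21, 21, 30]


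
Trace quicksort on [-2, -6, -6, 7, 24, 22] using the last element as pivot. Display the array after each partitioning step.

Partition 1: pivot=22 at index 4 -> [-2, -6, -6, 7, 22, 24]
Partition 2: pivot=7 at index 3 -> [-2, -6, -6, 7, 22, 24]
Partition 3: pivot=-6 at index 1 -> [-6, -6, -2, 7, 22, 24]


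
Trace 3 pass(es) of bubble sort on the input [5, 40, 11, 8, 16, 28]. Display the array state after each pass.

After pass 1: [5, 11, 8, 16, 28, 40] (4 swaps)
After pass 2: [5, 8, 11, 16, 28, 40] (1 swaps)
After pass 3: [5, 8, 11, 16, 28, 40] (0 swaps)
Total swaps: 5


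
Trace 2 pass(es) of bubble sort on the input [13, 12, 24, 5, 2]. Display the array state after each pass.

After pass 1: [12, 13, 5, 2, 24] (3 swaps)
After pass 2: [12, 5, 2, 13, 24] (2 swaps)
Total swaps: 5


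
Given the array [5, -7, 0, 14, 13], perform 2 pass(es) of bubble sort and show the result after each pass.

After pass 1: [-7, 0, 5, 13, 14] (3 swaps)
After pass 2: [-7, 0, 5, 13, 14] (0 swaps)
Total swaps: 3


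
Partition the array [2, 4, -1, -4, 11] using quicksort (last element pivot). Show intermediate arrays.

Partition 1: pivot=11 at index 4 -> [2, 4, -1, -4, 11]
Partition 2: pivot=-4 at index 0 -> [-4, 4, -1, 2, 11]
Partition 3: pivot=2 at index 2 -> [-4, -1, 2, 4, 11]


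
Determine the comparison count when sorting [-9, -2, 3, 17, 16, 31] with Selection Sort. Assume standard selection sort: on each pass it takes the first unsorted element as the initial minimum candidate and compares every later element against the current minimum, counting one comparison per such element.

Pass 1: scan indices 1..5 for the minimum = 5 comparison(s); min is -9, place at index 0 -> [-9, -2, 3, 17, 16, 31]
Pass 2: scan indices 2..5 for the minimum = 4 comparison(s); min is -2, place at index 1 -> [-9, -2, 3, 17, 16, 31]
Pass 3: scan indices 3..5 for the minimum = 3 comparison(s); min is 3, place at index 2 -> [-9, -2, 3, 17, 16, 31]
Pass 4: scan indices 4..5 for the minimum = 2 comparison(s); min is 16, place at index 3 -> [-9, -2, 3, 16, 17, 31]
Pass 5: scan indices 5..5 for the minimum = 1 comparison(s); min is 17, place at index 4 -> [-9, -2, 3, 16, 17, 31]
Selection sort always scans the whole unsorted suffix, so the count is (n-1) + (n-2) + ... + 1 = n(n-1)/2 = 6*5/2 = 15 regardless of the input order.
Total comparisons: 5 + 4 + 3 + 2 + 1 = 15


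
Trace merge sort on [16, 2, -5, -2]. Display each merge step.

Divide and conquer:
  Merge [16] + [2] -> [2, 16]
  Merge [-5] + [-2] -> [-5, -2]
  Merge [2, 16] + [-5, -2] -> [-5, -2, 2, 16]


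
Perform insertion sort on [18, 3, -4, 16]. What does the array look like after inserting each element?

First element 18 is already 'sorted'
Insert 3: shifted 1 elements -> [3, 18, -4, 16]
Insert -4: shifted 2 elements -> [-4, 3, 18, 16]
Insert 16: shifted 1 elements -> [-4, 3, 16, 18]


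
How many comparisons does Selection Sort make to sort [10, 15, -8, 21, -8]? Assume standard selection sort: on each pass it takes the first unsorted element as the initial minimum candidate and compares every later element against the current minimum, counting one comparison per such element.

Pass 1: scan indices 1..4 for the minimum = 4 comparison(s); min is -8, place at index 0 -> [-8, 15, 10, 21, -8]
Pass 2: scan indices 2..4 for the minimum = 3 comparison(s); min is -8, place at index 1 -> [-8, -8, 10, 21, 15]
Pass 3: scan indices 3..4 for the minimum = 2 comparison(s); min is 10, place at index 2 -> [-8, -8, 10, 21, 15]
Pass 4: scan indices 4..4 for the minimum = 1 comparison(s); min is 15, place at index 3 -> [-8, -8, 10, 15, 21]
Selection sort always scans the whole unsorted suffix, so the count is (n-1) + (n-2) + ... + 1 = n(n-1)/2 = 5*4/2 = 10 regardless of the input order.
Total comparisons: 4 + 3 + 2 + 1 = 10


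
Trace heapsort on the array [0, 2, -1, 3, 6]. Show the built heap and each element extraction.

Build heap: [6, 3, -1, 0, 2]
Extract 6: [3, 2, -1, 0, 6]
Extract 3: [2, 0, -1, 3, 6]
Extract 2: [0, -1, 2, 3, 6]
Extract 0: [-1, 0, 2, 3, 6]


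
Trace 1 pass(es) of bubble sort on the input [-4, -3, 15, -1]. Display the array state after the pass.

After pass 1: [-4, -3, -1, 15] (1 swaps)
Total swaps: 1


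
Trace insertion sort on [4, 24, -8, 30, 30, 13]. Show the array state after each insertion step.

First element 4 is already 'sorted'
Insert 24: shifted 0 elements -> [4, 24, -8, 30, 30, 13]
Insert -8: shifted 2 elements -> [-8, 4, 24, 30, 30, 13]
Insert 30: shifted 0 elements -> [-8, 4, 24, 30, 30, 13]
Insert 30: shifted 0 elements -> [-8, 4, 24, 30, 30, 13]
Insert 13: shifted 3 elements -> [-8, 4, 13, 24, 30, 30]


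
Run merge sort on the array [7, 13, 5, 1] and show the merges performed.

Divide and conquer:
  Merge [7] + [13] -> [7, 13]
  Merge [5] + [1] -> [1, 5]
  Merge [7, 13] + [1, 5] -> [1, 5, 7, 13]


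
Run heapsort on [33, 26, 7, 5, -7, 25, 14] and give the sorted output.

Build heap: [33, 26, 25, 5, -7, 7, 14]
Extract 33: [26, 14, 25, 5, -7, 7, 33]
Extract 26: [25, 14, 7, 5, -7, 26, 33]
Extract 25: [14, 5, 7, -7, 25, 26, 33]
Extract 14: [7, 5, -7, 14, 25, 26, 33]
Extract 7: [5, -7, 7, 14, 25, 26, 33]
Extract 5: [-7, 5, 7, 14, 25, 26, 33]


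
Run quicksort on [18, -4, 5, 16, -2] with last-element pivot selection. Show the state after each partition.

Partition 1: pivot=-2 at index 1 -> [-4, -2, 5, 16, 18]
Partition 2: pivot=18 at index 4 -> [-4, -2, 5, 16, 18]
Partition 3: pivot=16 at index 3 -> [-4, -2, 5, 16, 18]


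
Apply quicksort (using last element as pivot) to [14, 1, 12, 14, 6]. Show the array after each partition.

Partition 1: pivot=6 at index 1 -> [1, 6, 12, 14, 14]
Partition 2: pivot=14 at index 4 -> [1, 6, 12, 14, 14]
Partition 3: pivot=14 at index 3 -> [1, 6, 12, 14, 14]


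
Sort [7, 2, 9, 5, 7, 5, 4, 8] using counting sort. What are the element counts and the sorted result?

Count array: [0, 0, 1, 0, 1, 2, 0, 2, 1, 1]
(count[i] = number of elements equal to i)
Cumulative count: [0, 0, 1, 1, 2, 4, 4, 6, 7, 8]
Sorted: [2, 4, 5, 5, 7, 7, 8, 9]


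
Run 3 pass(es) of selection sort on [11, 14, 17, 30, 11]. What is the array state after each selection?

Pass 1: Select minimum 11 at index 0, swap -> [11, 14, 17, 30, 11]
Pass 2: Select minimum 11 at index 4, swap -> [11, 11, 17, 30, 14]
Pass 3: Select minimum 14 at index 4, swap -> [11, 11, 14, 30, 17]


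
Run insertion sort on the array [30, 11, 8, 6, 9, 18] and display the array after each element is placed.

First element 30 is already 'sorted'
Insert 11: shifted 1 elements -> [11, 30, 8, 6, 9, 18]
Insert 8: shifted 2 elements -> [8, 11, 30, 6, 9, 18]
Insert 6: shifted 3 elements -> [6, 8, 11, 30, 9, 18]
Insert 9: shifted 2 elements -> [6, 8, 9, 11, 30, 18]
Insert 18: shifted 1 elements -> [6, 8, 9, 11, 18, 30]


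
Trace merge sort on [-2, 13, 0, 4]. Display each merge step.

Divide and conquer:
  Merge [-2] + [13] -> [-2, 13]
  Merge [0] + [4] -> [0, 4]
  Merge [-2, 13] + [0, 4] -> [-2, 0, 4, 13]


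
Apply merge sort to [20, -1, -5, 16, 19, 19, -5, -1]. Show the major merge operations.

Divide and conquer:
  Merge [20] + [-1] -> [-1, 20]
  Merge [-5] + [16] -> [-5, 16]
  Merge [-1, 20] + [-5, 16] -> [-5, -1, 16, 20]
  Merge [19] + [19] -> [19, 19]
  Merge [-5] + [-1] -> [-5, -1]
  Merge [19, 19] + [-5, -1] -> [-5, -1, 19, 19]
  Merge [-5, -1, 16, 20] + [-5, -1, 19, 19] -> [-5, -5, -1, -1, 16, 19, 19, 20]


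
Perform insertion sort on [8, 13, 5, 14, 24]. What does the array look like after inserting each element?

First element 8 is already 'sorted'
Insert 13: shifted 0 elements -> [8, 13, 5, 14, 24]
Insert 5: shifted 2 elements -> [5, 8, 13, 14, 24]
Insert 14: shifted 0 elements -> [5, 8, 13, 14, 24]
Insert 24: shifted 0 elements -> [5, 8, 13, 14, 24]


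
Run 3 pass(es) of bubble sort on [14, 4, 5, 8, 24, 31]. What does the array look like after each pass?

After pass 1: [4, 5, 8, 14, 24, 31] (3 swaps)
After pass 2: [4, 5, 8, 14, 24, 31] (0 swaps)
After pass 3: [4, 5, 8, 14, 24, 31] (0 swaps)
Total swaps: 3


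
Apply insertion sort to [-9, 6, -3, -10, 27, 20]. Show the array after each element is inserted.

First element -9 is already 'sorted'
Insert 6: shifted 0 elements -> [-9, 6, -3, -10, 27, 20]
Insert -3: shifted 1 elements -> [-9, -3, 6, -10, 27, 20]
Insert -10: shifted 3 elements -> [-10, -9, -3, 6, 27, 20]
Insert 27: shifted 0 elements -> [-10, -9, -3, 6, 27, 20]
Insert 20: shifted 1 elements -> [-10, -9, -3, 6, 20, 27]


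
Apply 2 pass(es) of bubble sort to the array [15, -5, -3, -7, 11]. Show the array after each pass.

After pass 1: [-5, -3, -7, 11, 15] (4 swaps)
After pass 2: [-5, -7, -3, 11, 15] (1 swaps)
Total swaps: 5


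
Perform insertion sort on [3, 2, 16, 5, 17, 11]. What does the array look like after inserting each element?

First element 3 is already 'sorted'
Insert 2: shifted 1 elements -> [2, 3, 16, 5, 17, 11]
Insert 16: shifted 0 elements -> [2, 3, 16, 5, 17, 11]
Insert 5: shifted 1 elements -> [2, 3, 5, 16, 17, 11]
Insert 17: shifted 0 elements -> [2, 3, 5, 16, 17, 11]
Insert 11: shifted 2 elements -> [2, 3, 5, 11, 16, 17]


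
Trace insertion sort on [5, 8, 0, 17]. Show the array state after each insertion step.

First element 5 is already 'sorted'
Insert 8: shifted 0 elements -> [5, 8, 0, 17]
Insert 0: shifted 2 elements -> [0, 5, 8, 17]
Insert 17: shifted 0 elements -> [0, 5, 8, 17]


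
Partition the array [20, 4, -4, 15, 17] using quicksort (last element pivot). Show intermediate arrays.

Partition 1: pivot=17 at index 3 -> [4, -4, 15, 17, 20]
Partition 2: pivot=15 at index 2 -> [4, -4, 15, 17, 20]
Partition 3: pivot=-4 at index 0 -> [-4, 4, 15, 17, 20]


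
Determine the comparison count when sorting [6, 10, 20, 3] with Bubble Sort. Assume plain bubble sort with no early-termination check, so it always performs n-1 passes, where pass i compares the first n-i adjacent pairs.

Pass 1: compare adjacent pairs (0,1)..(2,3) = 3 comparison(s), 1 swap(s) -> [6, 10, 3, 20]
Pass 2: compare adjacent pairs (0,1)..(1,2) = 2 comparison(s), 1 swap(s) -> [6, 3, 10, 20]
Pass 3: compare adjacent pairs (0,1)..(0,1) = 1 comparison(s), 1 swap(s) -> [3, 6, 10, 20]
Total comparisons: 3 + 2 + 1 = 6


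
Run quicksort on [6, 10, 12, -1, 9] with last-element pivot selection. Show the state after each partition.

Partition 1: pivot=9 at index 2 -> [6, -1, 9, 10, 12]
Partition 2: pivot=-1 at index 0 -> [-1, 6, 9, 10, 12]
Partition 3: pivot=12 at index 4 -> [-1, 6, 9, 10, 12]


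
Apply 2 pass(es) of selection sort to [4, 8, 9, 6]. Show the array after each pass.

Pass 1: Select minimum 4 at index 0, swap -> [4, 8, 9, 6]
Pass 2: Select minimum 6 at index 3, swap -> [4, 6, 9, 8]


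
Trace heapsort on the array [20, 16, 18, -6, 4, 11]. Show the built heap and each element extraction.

Build heap: [20, 16, 18, -6, 4, 11]
Extract 20: [18, 16, 11, -6, 4, 20]
Extract 18: [16, 4, 11, -6, 18, 20]
Extract 16: [11, 4, -6, 16, 18, 20]
Extract 11: [4, -6, 11, 16, 18, 20]
Extract 4: [-6, 4, 11, 16, 18, 20]


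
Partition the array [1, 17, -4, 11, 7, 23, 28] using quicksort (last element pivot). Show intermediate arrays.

Partition 1: pivot=28 at index 6 -> [1, 17, -4, 11, 7, 23, 28]
Partition 2: pivot=23 at index 5 -> [1, 17, -4, 11, 7, 23, 28]
Partition 3: pivot=7 at index 2 -> [1, -4, 7, 11, 17, 23, 28]
Partition 4: pivot=-4 at index 0 -> [-4, 1, 7, 11, 17, 23, 28]
Partition 5: pivot=17 at index 4 -> [-4, 1, 7, 11, 17, 23, 28]


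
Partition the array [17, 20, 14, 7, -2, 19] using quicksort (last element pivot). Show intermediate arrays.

Partition 1: pivot=19 at index 4 -> [17, 14, 7, -2, 19, 20]
Partition 2: pivot=-2 at index 0 -> [-2, 14, 7, 17, 19, 20]
Partition 3: pivot=17 at index 3 -> [-2, 14, 7, 17, 19, 20]
Partition 4: pivot=7 at index 1 -> [-2, 7, 14, 17, 19, 20]


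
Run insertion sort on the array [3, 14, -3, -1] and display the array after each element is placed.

First element 3 is already 'sorted'
Insert 14: shifted 0 elements -> [3, 14, -3, -1]
Insert -3: shifted 2 elements -> [-3, 3, 14, -1]
Insert -1: shifted 2 elements -> [-3, -1, 3, 14]


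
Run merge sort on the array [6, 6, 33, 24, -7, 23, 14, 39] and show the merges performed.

Divide and conquer:
  Merge [6] + [6] -> [6, 6]
  Merge [33] + [24] -> [24, 33]
  Merge [6, 6] + [24, 33] -> [6, 6, 24, 33]
  Merge [-7] + [23] -> [-7, 23]
  Merge [14] + [39] -> [14, 39]
  Merge [-7, 23] + [14, 39] -> [-7, 14, 23, 39]
  Merge [6, 6, 24, 33] + [-7, 14, 23, 39] -> [-7, 6, 6, 14, 23, 24, 33, 39]


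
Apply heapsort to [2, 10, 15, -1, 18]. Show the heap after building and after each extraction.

Build heap: [18, 10, 15, -1, 2]
Extract 18: [15, 10, 2, -1, 18]
Extract 15: [10, -1, 2, 15, 18]
Extract 10: [2, -1, 10, 15, 18]
Extract 2: [-1, 2, 10, 15, 18]


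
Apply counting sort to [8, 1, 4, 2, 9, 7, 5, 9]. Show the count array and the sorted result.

Count array: [0, 1, 1, 0, 1, 1, 0, 1, 1, 2]
(count[i] = number of elements equal to i)
Cumulative count: [0, 1, 2, 2, 3, 4, 4, 5, 6, 8]
Sorted: [1, 2, 4, 5, 7, 8, 9, 9]


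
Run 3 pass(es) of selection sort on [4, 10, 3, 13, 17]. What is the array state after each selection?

Pass 1: Select minimum 3 at index 2, swap -> [3, 10, 4, 13, 17]
Pass 2: Select minimum 4 at index 2, swap -> [3, 4, 10, 13, 17]
Pass 3: Select minimum 10 at index 2, swap -> [3, 4, 10, 13, 17]


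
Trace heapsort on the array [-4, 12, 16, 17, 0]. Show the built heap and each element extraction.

Build heap: [17, 12, 16, -4, 0]
Extract 17: [16, 12, 0, -4, 17]
Extract 16: [12, -4, 0, 16, 17]
Extract 12: [0, -4, 12, 16, 17]
Extract 0: [-4, 0, 12, 16, 17]


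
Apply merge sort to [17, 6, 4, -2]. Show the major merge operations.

Divide and conquer:
  Merge [17] + [6] -> [6, 17]
  Merge [4] + [-2] -> [-2, 4]
  Merge [6, 17] + [-2, 4] -> [-2, 4, 6, 17]


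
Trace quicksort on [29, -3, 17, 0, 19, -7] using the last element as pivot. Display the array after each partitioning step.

Partition 1: pivot=-7 at index 0 -> [-7, -3, 17, 0, 19, 29]
Partition 2: pivot=29 at index 5 -> [-7, -3, 17, 0, 19, 29]
Partition 3: pivot=19 at index 4 -> [-7, -3, 17, 0, 19, 29]
Partition 4: pivot=0 at index 2 -> [-7, -3, 0, 17, 19, 29]


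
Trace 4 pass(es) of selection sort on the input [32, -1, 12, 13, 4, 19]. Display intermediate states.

Pass 1: Select minimum -1 at index 1, swap -> [-1, 32, 12, 13, 4, 19]
Pass 2: Select minimum 4 at index 4, swap -> [-1, 4, 12, 13, 32, 19]
Pass 3: Select minimum 12 at index 2, swap -> [-1, 4, 12, 13, 32, 19]
Pass 4: Select minimum 13 at index 3, swap -> [-1, 4, 12, 13, 32, 19]


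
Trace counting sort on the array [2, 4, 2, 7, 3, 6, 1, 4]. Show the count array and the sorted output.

Count array: [0, 1, 2, 1, 2, 0, 1, 1]
(count[i] = number of elements equal to i)
Cumulative count: [0, 1, 3, 4, 6, 6, 7, 8]
Sorted: [1, 2, 2, 3, 4, 4, 6, 7]


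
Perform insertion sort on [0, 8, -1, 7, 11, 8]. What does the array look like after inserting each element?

First element 0 is already 'sorted'
Insert 8: shifted 0 elements -> [0, 8, -1, 7, 11, 8]
Insert -1: shifted 2 elements -> [-1, 0, 8, 7, 11, 8]
Insert 7: shifted 1 elements -> [-1, 0, 7, 8, 11, 8]
Insert 11: shifted 0 elements -> [-1, 0, 7, 8, 11, 8]
Insert 8: shifted 1 elements -> [-1, 0, 7, 8, 8, 11]


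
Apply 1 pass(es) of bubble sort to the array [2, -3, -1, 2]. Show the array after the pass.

After pass 1: [-3, -1, 2, 2] (2 swaps)
Total swaps: 2


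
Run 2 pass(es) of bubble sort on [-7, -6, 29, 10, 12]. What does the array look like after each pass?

After pass 1: [-7, -6, 10, 12, 29] (2 swaps)
After pass 2: [-7, -6, 10, 12, 29] (0 swaps)
Total swaps: 2


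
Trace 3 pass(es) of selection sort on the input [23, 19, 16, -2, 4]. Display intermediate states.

Pass 1: Select minimum -2 at index 3, swap -> [-2, 19, 16, 23, 4]
Pass 2: Select minimum 4 at index 4, swap -> [-2, 4, 16, 23, 19]
Pass 3: Select minimum 16 at index 2, swap -> [-2, 4, 16, 23, 19]


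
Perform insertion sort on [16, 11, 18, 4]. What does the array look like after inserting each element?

First element 16 is already 'sorted'
Insert 11: shifted 1 elements -> [11, 16, 18, 4]
Insert 18: shifted 0 elements -> [11, 16, 18, 4]
Insert 4: shifted 3 elements -> [4, 11, 16, 18]


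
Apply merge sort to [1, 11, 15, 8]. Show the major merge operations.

Divide and conquer:
  Merge [1] + [11] -> [1, 11]
  Merge [15] + [8] -> [8, 15]
  Merge [1, 11] + [8, 15] -> [1, 8, 11, 15]


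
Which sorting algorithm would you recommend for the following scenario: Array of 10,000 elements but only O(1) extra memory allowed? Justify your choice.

Best choice: Heapsort
Reason: Heapsort rearranges the array in place using O(1) auxiliary space and still guarantees O(n log n) time; quicksort partitions in place but needs Theta(log n) stack space for recursion (O(n) in the worst case), and mergesort requires O(n) auxiliary space


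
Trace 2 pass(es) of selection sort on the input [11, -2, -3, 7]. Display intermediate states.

Pass 1: Select minimum -3 at index 2, swap -> [-3, -2, 11, 7]
Pass 2: Select minimum -2 at index 1, swap -> [-3, -2, 11, 7]


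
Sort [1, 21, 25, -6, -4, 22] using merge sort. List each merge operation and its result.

Divide and conquer:
  Merge [21] + [25] -> [21, 25]
  Merge [1] + [21, 25] -> [1, 21, 25]
  Merge [-4] + [22] -> [-4, 22]
  Merge [-6] + [-4, 22] -> [-6, -4, 22]
  Merge [1, 21, 25] + [-6, -4, 22] -> [-6, -4, 1, 21, 22, 25]


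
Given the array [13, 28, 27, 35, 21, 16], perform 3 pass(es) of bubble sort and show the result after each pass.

After pass 1: [13, 27, 28, 21, 16, 35] (3 swaps)
After pass 2: [13, 27, 21, 16, 28, 35] (2 swaps)
After pass 3: [13, 21, 16, 27, 28, 35] (2 swaps)
Total swaps: 7


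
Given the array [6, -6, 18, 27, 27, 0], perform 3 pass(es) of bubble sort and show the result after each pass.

After pass 1: [-6, 6, 18, 27, 0, 27] (2 swaps)
After pass 2: [-6, 6, 18, 0, 27, 27] (1 swaps)
After pass 3: [-6, 6, 0, 18, 27, 27] (1 swaps)
Total swaps: 4


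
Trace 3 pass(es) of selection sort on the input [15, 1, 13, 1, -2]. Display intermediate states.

Pass 1: Select minimum -2 at index 4, swap -> [-2, 1, 13, 1, 15]
Pass 2: Select minimum 1 at index 1, swap -> [-2, 1, 13, 1, 15]
Pass 3: Select minimum 1 at index 3, swap -> [-2, 1, 1, 13, 15]


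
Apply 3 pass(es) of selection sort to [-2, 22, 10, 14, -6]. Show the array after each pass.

Pass 1: Select minimum -6 at index 4, swap -> [-6, 22, 10, 14, -2]
Pass 2: Select minimum -2 at index 4, swap -> [-6, -2, 10, 14, 22]
Pass 3: Select minimum 10 at index 2, swap -> [-6, -2, 10, 14, 22]


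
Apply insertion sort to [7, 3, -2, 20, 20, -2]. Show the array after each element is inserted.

First element 7 is already 'sorted'
Insert 3: shifted 1 elements -> [3, 7, -2, 20, 20, -2]
Insert -2: shifted 2 elements -> [-2, 3, 7, 20, 20, -2]
Insert 20: shifted 0 elements -> [-2, 3, 7, 20, 20, -2]
Insert 20: shifted 0 elements -> [-2, 3, 7, 20, 20, -2]
Insert -2: shifted 4 elements -> [-2, -2, 3, 7, 20, 20]


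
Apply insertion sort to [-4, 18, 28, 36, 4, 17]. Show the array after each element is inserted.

First element -4 is already 'sorted'
Insert 18: shifted 0 elements -> [-4, 18, 28, 36, 4, 17]
Insert 28: shifted 0 elements -> [-4, 18, 28, 36, 4, 17]
Insert 36: shifted 0 elements -> [-4, 18, 28, 36, 4, 17]
Insert 4: shifted 3 elements -> [-4, 4, 18, 28, 36, 17]
Insert 17: shifted 3 elements -> [-4, 4, 17, 18, 28, 36]


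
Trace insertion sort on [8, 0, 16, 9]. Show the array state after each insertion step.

First element 8 is already 'sorted'
Insert 0: shifted 1 elements -> [0, 8, 16, 9]
Insert 16: shifted 0 elements -> [0, 8, 16, 9]
Insert 9: shifted 1 elements -> [0, 8, 9, 16]


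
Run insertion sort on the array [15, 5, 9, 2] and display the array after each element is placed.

First element 15 is already 'sorted'
Insert 5: shifted 1 elements -> [5, 15, 9, 2]
Insert 9: shifted 1 elements -> [5, 9, 15, 2]
Insert 2: shifted 3 elements -> [2, 5, 9, 15]


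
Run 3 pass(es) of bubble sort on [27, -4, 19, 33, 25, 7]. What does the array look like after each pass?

After pass 1: [-4, 19, 27, 25, 7, 33] (4 swaps)
After pass 2: [-4, 19, 25, 7, 27, 33] (2 swaps)
After pass 3: [-4, 19, 7, 25, 27, 33] (1 swaps)
Total swaps: 7


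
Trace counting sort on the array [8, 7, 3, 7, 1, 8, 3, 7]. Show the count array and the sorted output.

Count array: [0, 1, 0, 2, 0, 0, 0, 3, 2]
(count[i] = number of elements equal to i)
Cumulative count: [0, 1, 1, 3, 3, 3, 3, 6, 8]
Sorted: [1, 3, 3, 7, 7, 7, 8, 8]


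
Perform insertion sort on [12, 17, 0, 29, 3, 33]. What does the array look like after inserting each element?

First element 12 is already 'sorted'
Insert 17: shifted 0 elements -> [12, 17, 0, 29, 3, 33]
Insert 0: shifted 2 elements -> [0, 12, 17, 29, 3, 33]
Insert 29: shifted 0 elements -> [0, 12, 17, 29, 3, 33]
Insert 3: shifted 3 elements -> [0, 3, 12, 17, 29, 33]
Insert 33: shifted 0 elements -> [0, 3, 12, 17, 29, 33]


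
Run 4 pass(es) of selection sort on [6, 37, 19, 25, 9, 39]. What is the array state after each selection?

Pass 1: Select minimum 6 at index 0, swap -> [6, 37, 19, 25, 9, 39]
Pass 2: Select minimum 9 at index 4, swap -> [6, 9, 19, 25, 37, 39]
Pass 3: Select minimum 19 at index 2, swap -> [6, 9, 19, 25, 37, 39]
Pass 4: Select minimum 25 at index 3, swap -> [6, 9, 19, 25, 37, 39]


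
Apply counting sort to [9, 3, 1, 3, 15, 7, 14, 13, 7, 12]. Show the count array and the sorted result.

Count array: [0, 1, 0, 2, 0, 0, 0, 2, 0, 1, 0, 0, 1, 1, 1, 1]
(count[i] = number of elements equal to i)
Cumulative count: [0, 1, 1, 3, 3, 3, 3, 5, 5, 6, 6, 6, 7, 8, 9, 10]
Sorted: [1, 3, 3, 7, 7, 9, 12, 13, 14, 15]


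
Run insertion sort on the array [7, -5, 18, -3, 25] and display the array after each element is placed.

First element 7 is already 'sorted'
Insert -5: shifted 1 elements -> [-5, 7, 18, -3, 25]
Insert 18: shifted 0 elements -> [-5, 7, 18, -3, 25]
Insert -3: shifted 2 elements -> [-5, -3, 7, 18, 25]
Insert 25: shifted 0 elements -> [-5, -3, 7, 18, 25]


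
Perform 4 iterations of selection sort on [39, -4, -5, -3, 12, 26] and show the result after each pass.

Pass 1: Select minimum -5 at index 2, swap -> [-5, -4, 39, -3, 12, 26]
Pass 2: Select minimum -4 at index 1, swap -> [-5, -4, 39, -3, 12, 26]
Pass 3: Select minimum -3 at index 3, swap -> [-5, -4, -3, 39, 12, 26]
Pass 4: Select minimum 12 at index 4, swap -> [-5, -4, -3, 12, 39, 26]


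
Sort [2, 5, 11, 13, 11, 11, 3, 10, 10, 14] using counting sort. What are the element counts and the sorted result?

Count array: [0, 0, 1, 1, 0, 1, 0, 0, 0, 0, 2, 3, 0, 1, 1]
(count[i] = number of elements equal to i)
Cumulative count: [0, 0, 1, 2, 2, 3, 3, 3, 3, 3, 5, 8, 8, 9, 10]
Sorted: [2, 3, 5, 10, 10, 11, 11, 11, 13, 14]


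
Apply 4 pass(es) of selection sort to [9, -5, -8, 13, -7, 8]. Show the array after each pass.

Pass 1: Select minimum -8 at index 2, swap -> [-8, -5, 9, 13, -7, 8]
Pass 2: Select minimum -7 at index 4, swap -> [-8, -7, 9, 13, -5, 8]
Pass 3: Select minimum -5 at index 4, swap -> [-8, -7, -5, 13, 9, 8]
Pass 4: Select minimum 8 at index 5, swap -> [-8, -7, -5, 8, 9, 13]


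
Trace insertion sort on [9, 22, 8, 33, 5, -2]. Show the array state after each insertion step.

First element 9 is already 'sorted'
Insert 22: shifted 0 elements -> [9, 22, 8, 33, 5, -2]
Insert 8: shifted 2 elements -> [8, 9, 22, 33, 5, -2]
Insert 33: shifted 0 elements -> [8, 9, 22, 33, 5, -2]
Insert 5: shifted 4 elements -> [5, 8, 9, 22, 33, -2]
Insert -2: shifted 5 elements -> [-2, 5, 8, 9, 22, 33]


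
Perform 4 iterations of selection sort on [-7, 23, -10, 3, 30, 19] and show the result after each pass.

Pass 1: Select minimum -10 at index 2, swap -> [-10, 23, -7, 3, 30, 19]
Pass 2: Select minimum -7 at index 2, swap -> [-10, -7, 23, 3, 30, 19]
Pass 3: Select minimum 3 at index 3, swap -> [-10, -7, 3, 23, 30, 19]
Pass 4: Select minimum 19 at index 5, swap -> [-10, -7, 3, 19, 30, 23]


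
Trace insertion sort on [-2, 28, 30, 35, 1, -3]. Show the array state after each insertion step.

First element -2 is already 'sorted'
Insert 28: shifted 0 elements -> [-2, 28, 30, 35, 1, -3]
Insert 30: shifted 0 elements -> [-2, 28, 30, 35, 1, -3]
Insert 35: shifted 0 elements -> [-2, 28, 30, 35, 1, -3]
Insert 1: shifted 3 elements -> [-2, 1, 28, 30, 35, -3]
Insert -3: shifted 5 elements -> [-3, -2, 1, 28, 30, 35]


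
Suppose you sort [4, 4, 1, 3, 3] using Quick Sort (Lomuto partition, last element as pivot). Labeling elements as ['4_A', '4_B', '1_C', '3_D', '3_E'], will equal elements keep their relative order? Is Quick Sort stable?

Trace Quick Sort on the labeled array (the key is the number; the letter only tracks identity):
  Partition indices 0..4 around pivot 3_E -> [1_C, 3_D, 3_E, 4_B, 4_A]
  Partition indices 0..1 around pivot 3_D -> [1_C, 3_D, 3_E, 4_B, 4_A]
  Partition indices 3..4 around pivot 4_A -> [1_C, 3_D, 3_E, 4_B, 4_A]
Final order: [1_C, 3_D, 3_E, 4_B, 4_A]
Equal keys:
  value 3: originally 3_D, 3_E; after sorting 3_D, 3_E -> order preserved
  value 4: originally 4_A, 4_B; after sorting 4_B, 4_A -> order changed
Equal keys were reordered, so Quick Sort is not stable: partition swaps elements across long distances and can reorder equal keys. (One such input is enough; an unstable sort may happen to preserve order on other inputs, but it gives no guarantee.)
Answer: Not stable


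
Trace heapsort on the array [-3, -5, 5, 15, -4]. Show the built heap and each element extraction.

Build heap: [15, -3, 5, -5, -4]
Extract 15: [5, -3, -4, -5, 15]
Extract 5: [-3, -5, -4, 5, 15]
Extract -3: [-4, -5, -3, 5, 15]
Extract -4: [-5, -4, -3, 5, 15]


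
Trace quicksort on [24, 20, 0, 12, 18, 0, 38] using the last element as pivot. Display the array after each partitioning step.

Partition 1: pivot=38 at index 6 -> [24, 20, 0, 12, 18, 0, 38]
Partition 2: pivot=0 at index 1 -> [0, 0, 24, 12, 18, 20, 38]
Partition 3: pivot=20 at index 4 -> [0, 0, 12, 18, 20, 24, 38]
Partition 4: pivot=18 at index 3 -> [0, 0, 12, 18, 20, 24, 38]


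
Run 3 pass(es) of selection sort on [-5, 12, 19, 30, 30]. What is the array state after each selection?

Pass 1: Select minimum -5 at index 0, swap -> [-5, 12, 19, 30, 30]
Pass 2: Select minimum 12 at index 1, swap -> [-5, 12, 19, 30, 30]
Pass 3: Select minimum 19 at index 2, swap -> [-5, 12, 19, 30, 30]


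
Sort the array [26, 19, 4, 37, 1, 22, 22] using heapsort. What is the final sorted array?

Build heap: [37, 26, 22, 19, 1, 4, 22]
Extract 37: [26, 22, 22, 19, 1, 4, 37]
Extract 26: [22, 19, 22, 4, 1, 26, 37]
Extract 22: [22, 19, 1, 4, 22, 26, 37]
Extract 22: [19, 4, 1, 22, 22, 26, 37]
Extract 19: [4, 1, 19, 22, 22, 26, 37]
Extract 4: [1, 4, 19, 22, 22, 26, 37]


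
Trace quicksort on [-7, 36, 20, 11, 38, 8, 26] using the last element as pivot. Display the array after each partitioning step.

Partition 1: pivot=26 at index 4 -> [-7, 20, 11, 8, 26, 36, 38]
Partition 2: pivot=8 at index 1 -> [-7, 8, 11, 20, 26, 36, 38]
Partition 3: pivot=20 at index 3 -> [-7, 8, 11, 20, 26, 36, 38]
Partition 4: pivot=38 at index 6 -> [-7, 8, 11, 20, 26, 36, 38]


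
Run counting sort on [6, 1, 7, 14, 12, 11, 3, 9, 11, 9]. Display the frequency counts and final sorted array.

Count array: [0, 1, 0, 1, 0, 0, 1, 1, 0, 2, 0, 2, 1, 0, 1]
(count[i] = number of elements equal to i)
Cumulative count: [0, 1, 1, 2, 2, 2, 3, 4, 4, 6, 6, 8, 9, 9, 10]
Sorted: [1, 3, 6, 7, 9, 9, 11, 11, 12, 14]


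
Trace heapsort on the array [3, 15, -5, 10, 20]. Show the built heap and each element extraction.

Build heap: [20, 15, -5, 10, 3]
Extract 20: [15, 10, -5, 3, 20]
Extract 15: [10, 3, -5, 15, 20]
Extract 10: [3, -5, 10, 15, 20]
Extract 3: [-5, 3, 10, 15, 20]


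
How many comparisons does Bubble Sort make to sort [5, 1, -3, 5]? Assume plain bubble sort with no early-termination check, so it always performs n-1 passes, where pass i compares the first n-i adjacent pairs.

Pass 1: compare adjacent pairs (0,1)..(2,3) = 3 comparison(s), 2 swap(s) -> [1, -3, 5, 5]
Pass 2: compare adjacent pairs (0,1)..(1,2) = 2 comparison(s), 1 swap(s) -> [-3, 1, 5, 5]
Pass 3: compare adjacent pairs (0,1)..(0,1) = 1 comparison(s), 0 swap(s) -> [-3, 1, 5, 5]
Total comparisons: 3 + 2 + 1 = 6


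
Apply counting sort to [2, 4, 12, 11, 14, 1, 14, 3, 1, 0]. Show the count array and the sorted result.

Count array: [1, 2, 1, 1, 1, 0, 0, 0, 0, 0, 0, 1, 1, 0, 2]
(count[i] = number of elements equal to i)
Cumulative count: [1, 3, 4, 5, 6, 6, 6, 6, 6, 6, 6, 7, 8, 8, 10]
Sorted: [0, 1, 1, 2, 3, 4, 11, 12, 14, 14]


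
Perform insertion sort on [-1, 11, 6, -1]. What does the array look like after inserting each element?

First element -1 is already 'sorted'
Insert 11: shifted 0 elements -> [-1, 11, 6, -1]
Insert 6: shifted 1 elements -> [-1, 6, 11, -1]
Insert -1: shifted 2 elements -> [-1, -1, 6, 11]


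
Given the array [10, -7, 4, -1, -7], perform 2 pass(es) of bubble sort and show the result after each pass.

After pass 1: [-7, 4, -1, -7, 10] (4 swaps)
After pass 2: [-7, -1, -7, 4, 10] (2 swaps)
Total swaps: 6


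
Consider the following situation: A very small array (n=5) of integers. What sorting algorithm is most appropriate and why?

Best choice: Insertion sort
Reason: For tiny inputs the O(n^2) overhead is negligible and insertion sort has minimal constant factors


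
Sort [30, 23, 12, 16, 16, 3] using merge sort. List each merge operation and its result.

Divide and conquer:
  Merge [23] + [12] -> [12, 23]
  Merge [30] + [12, 23] -> [12, 23, 30]
  Merge [16] + [3] -> [3, 16]
  Merge [16] + [3, 16] -> [3, 16, 16]
  Merge [12, 23, 30] + [3, 16, 16] -> [3, 12, 16, 16, 23, 30]


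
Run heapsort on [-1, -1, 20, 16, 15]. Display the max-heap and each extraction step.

Build heap: [20, 16, -1, -1, 15]
Extract 20: [16, 15, -1, -1, 20]
Extract 16: [15, -1, -1, 16, 20]
Extract 15: [-1, -1, 15, 16, 20]
Extract -1: [-1, -1, 15, 16, 20]


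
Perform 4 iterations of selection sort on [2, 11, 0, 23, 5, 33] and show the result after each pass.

Pass 1: Select minimum 0 at index 2, swap -> [0, 11, 2, 23, 5, 33]
Pass 2: Select minimum 2 at index 2, swap -> [0, 2, 11, 23, 5, 33]
Pass 3: Select minimum 5 at index 4, swap -> [0, 2, 5, 23, 11, 33]
Pass 4: Select minimum 11 at index 4, swap -> [0, 2, 5, 11, 23, 33]


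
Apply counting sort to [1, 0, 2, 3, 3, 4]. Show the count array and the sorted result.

Count array: [1, 1, 1, 2, 1]
(count[i] = number of elements equal to i)
Cumulative count: [1, 2, 3, 5, 6]
Sorted: [0, 1, 2, 3, 3, 4]


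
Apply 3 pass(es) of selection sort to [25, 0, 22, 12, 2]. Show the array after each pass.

Pass 1: Select minimum 0 at index 1, swap -> [0, 25, 22, 12, 2]
Pass 2: Select minimum 2 at index 4, swap -> [0, 2, 22, 12, 25]
Pass 3: Select minimum 12 at index 3, swap -> [0, 2, 12, 22, 25]


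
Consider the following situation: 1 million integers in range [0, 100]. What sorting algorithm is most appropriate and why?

Best choice: Counting sort
Reason: O(n + k) where k=100 is small; linear time beats O(n log n)


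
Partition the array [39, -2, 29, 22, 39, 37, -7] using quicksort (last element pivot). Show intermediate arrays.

Partition 1: pivot=-7 at index 0 -> [-7, -2, 29, 22, 39, 37, 39]
Partition 2: pivot=39 at index 6 -> [-7, -2, 29, 22, 39, 37, 39]
Partition 3: pivot=37 at index 4 -> [-7, -2, 29, 22, 37, 39, 39]
Partition 4: pivot=22 at index 2 -> [-7, -2, 22, 29, 37, 39, 39]


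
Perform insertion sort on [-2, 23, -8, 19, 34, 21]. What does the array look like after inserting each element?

First element -2 is already 'sorted'
Insert 23: shifted 0 elements -> [-2, 23, -8, 19, 34, 21]
Insert -8: shifted 2 elements -> [-8, -2, 23, 19, 34, 21]
Insert 19: shifted 1 elements -> [-8, -2, 19, 23, 34, 21]
Insert 34: shifted 0 elements -> [-8, -2, 19, 23, 34, 21]
Insert 21: shifted 2 elements -> [-8, -2, 19, 21, 23, 34]


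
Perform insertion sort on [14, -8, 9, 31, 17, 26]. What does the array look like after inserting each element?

First element 14 is already 'sorted'
Insert -8: shifted 1 elements -> [-8, 14, 9, 31, 17, 26]
Insert 9: shifted 1 elements -> [-8, 9, 14, 31, 17, 26]
Insert 31: shifted 0 elements -> [-8, 9, 14, 31, 17, 26]
Insert 17: shifted 1 elements -> [-8, 9, 14, 17, 31, 26]
Insert 26: shifted 1 elements -> [-8, 9, 14, 17, 26, 31]


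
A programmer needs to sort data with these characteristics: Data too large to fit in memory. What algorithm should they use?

Best choice: External merge sort
Reason: Minimizes disk I/O by sequential reads/writes


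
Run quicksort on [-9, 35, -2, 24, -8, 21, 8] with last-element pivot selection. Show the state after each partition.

Partition 1: pivot=8 at index 3 -> [-9, -2, -8, 8, 35, 21, 24]
Partition 2: pivot=-8 at index 1 -> [-9, -8, -2, 8, 35, 21, 24]
Partition 3: pivot=24 at index 5 -> [-9, -8, -2, 8, 21, 24, 35]


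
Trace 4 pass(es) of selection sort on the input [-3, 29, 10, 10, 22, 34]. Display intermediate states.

Pass 1: Select minimum -3 at index 0, swap -> [-3, 29, 10, 10, 22, 34]
Pass 2: Select minimum 10 at index 2, swap -> [-3, 10, 29, 10, 22, 34]
Pass 3: Select minimum 10 at index 3, swap -> [-3, 10, 10, 29, 22, 34]
Pass 4: Select minimum 22 at index 4, swap -> [-3, 10, 10, 22, 29, 34]


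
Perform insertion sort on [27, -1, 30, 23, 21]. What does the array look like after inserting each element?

First element 27 is already 'sorted'
Insert -1: shifted 1 elements -> [-1, 27, 30, 23, 21]
Insert 30: shifted 0 elements -> [-1, 27, 30, 23, 21]
Insert 23: shifted 2 elements -> [-1, 23, 27, 30, 21]
Insert 21: shifted 3 elements -> [-1, 21, 23, 27, 30]


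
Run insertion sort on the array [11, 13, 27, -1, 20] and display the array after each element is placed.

First element 11 is already 'sorted'
Insert 13: shifted 0 elements -> [11, 13, 27, -1, 20]
Insert 27: shifted 0 elements -> [11, 13, 27, -1, 20]
Insert -1: shifted 3 elements -> [-1, 11, 13, 27, 20]
Insert 20: shifted 1 elements -> [-1, 11, 13, 20, 27]


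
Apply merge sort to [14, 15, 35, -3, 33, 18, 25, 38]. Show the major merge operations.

Divide and conquer:
  Merge [14] + [15] -> [14, 15]
  Merge [35] + [-3] -> [-3, 35]
  Merge [14, 15] + [-3, 35] -> [-3, 14, 15, 35]
  Merge [33] + [18] -> [18, 33]
  Merge [25] + [38] -> [25, 38]
  Merge [18, 33] + [25, 38] -> [18, 25, 33, 38]
  Merge [-3, 14, 15, 35] + [18, 25, 33, 38] -> [-3, 14, 15, 18, 25, 33, 35, 38]


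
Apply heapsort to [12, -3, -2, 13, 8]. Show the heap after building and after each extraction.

Build heap: [13, 12, -2, -3, 8]
Extract 13: [12, 8, -2, -3, 13]
Extract 12: [8, -3, -2, 12, 13]
Extract 8: [-2, -3, 8, 12, 13]
Extract -2: [-3, -2, 8, 12, 13]


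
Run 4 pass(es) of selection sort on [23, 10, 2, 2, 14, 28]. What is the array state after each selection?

Pass 1: Select minimum 2 at index 2, swap -> [2, 10, 23, 2, 14, 28]
Pass 2: Select minimum 2 at index 3, swap -> [2, 2, 23, 10, 14, 28]
Pass 3: Select minimum 10 at index 3, swap -> [2, 2, 10, 23, 14, 28]
Pass 4: Select minimum 14 at index 4, swap -> [2, 2, 10, 14, 23, 28]
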